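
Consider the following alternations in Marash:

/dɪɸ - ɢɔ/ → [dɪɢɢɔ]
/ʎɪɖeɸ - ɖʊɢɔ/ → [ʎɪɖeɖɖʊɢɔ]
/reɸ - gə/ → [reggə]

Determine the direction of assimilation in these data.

Underlying /ɸ/ is realised as [ɢ] next to /ɢ/; /ɢ/ itself does not change.
The output [ɢ] is identical to the trigger /ɢ/ — every feature (place, manner, voicing) has been copied — so this is total assimilation.
The remaining alternations confirm this: /ɸ/ → [ɖ] before /ɖ/; /ɸ/ → [g] before /g/ — in each case the output is a copy of the following consonant.
The trigger is the following segment, so the direction is regressive (anticipatory).

regressive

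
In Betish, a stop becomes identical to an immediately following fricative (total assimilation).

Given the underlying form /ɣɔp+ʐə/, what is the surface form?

[ɣɔʐʐə]

/p/ is the segment targeted by the rule; it sits immediately before /ʐ/, so it assimilates completely and surfaces as [ʐ].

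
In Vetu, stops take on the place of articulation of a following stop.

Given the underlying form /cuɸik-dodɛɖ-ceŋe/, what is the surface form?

[cuɸitdodɛɟceŋe]

/k/ is a voiceless velar stop. The following trigger /d/ is alveolar, so /k/ must become alveolar as well.
The voiceless alveolar stop is [t], so /k/ → [t].
At the second juncture, /ɖ/ likewise becomes [ɟ] adjacent to /c/.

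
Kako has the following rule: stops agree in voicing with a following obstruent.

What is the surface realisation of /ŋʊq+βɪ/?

/q/ is a voiceless uvular stop. The following trigger /β/ is voiced, so /q/ must become voiced as well.
The voiced uvular stop is [ɢ], so /q/ → [ɢ].

[ŋʊɢβɪ]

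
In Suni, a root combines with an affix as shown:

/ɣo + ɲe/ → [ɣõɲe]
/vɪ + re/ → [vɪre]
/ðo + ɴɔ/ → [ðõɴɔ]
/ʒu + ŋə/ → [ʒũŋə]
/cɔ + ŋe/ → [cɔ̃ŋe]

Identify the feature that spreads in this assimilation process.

The vowel /o/ surfaces as nasalised [õ] next to the following nasal /ɲ/ — it has acquired the [+nasal] feature of its neighbour.
Likewise in the remaining data: /o/ → [õ] before /ɴ/; /u/ → [ũ] before /ŋ/; /ɔ/ → [ɔ̃] before /ŋ/ — each time a vowel is nasalised next to a following nasal.
No change occurs in [vɪre] because the vowel at the boundary is adjacent to an oral consonant, not a nasal (/ɪ/ next to /r/).

nasality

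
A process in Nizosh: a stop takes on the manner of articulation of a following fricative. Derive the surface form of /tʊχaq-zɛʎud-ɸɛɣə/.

The rule targets /q/ (voiceless uvular stop), which sits before the trigger /z/ (fricative).
The voiceless uvular fricative is [χ], so /q/ → [χ].
At the second juncture, /d/ likewise becomes [z] adjacent to /ɸ/.

[tʊχaχzɛʎuzɸɛɣə]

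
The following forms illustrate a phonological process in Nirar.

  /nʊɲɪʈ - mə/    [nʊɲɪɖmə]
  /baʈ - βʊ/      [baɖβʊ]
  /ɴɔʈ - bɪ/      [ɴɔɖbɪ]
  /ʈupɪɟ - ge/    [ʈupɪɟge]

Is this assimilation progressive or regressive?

regressive

Comparing underlying and surface forms, /ʈ/ → [ɖ] is the alternation; the neighbouring /m/ is constant.
/ʈ/ is voiceless while /m/ is voiced; the output [ɖ] is voiced, matching the trigger — so the feature that spreads is voicing.
Checking the remaining alternations: /ʈ/ → [ɖ] before /β/ (voiceless → voiced, matching voiced); /ʈ/ → [ɖ] before /b/ (voiceless → voiced, matching voiced) — only voicing changes, and always toward the following segment.
No alternation appears in [ʈupɪɟge]: there the adjacent consonants already agree in voicing (/ɟ/ and /g/ are both voiced), so this form is consistent with the same rule.
The trigger is the following segment, so the direction is regressive (anticipatory).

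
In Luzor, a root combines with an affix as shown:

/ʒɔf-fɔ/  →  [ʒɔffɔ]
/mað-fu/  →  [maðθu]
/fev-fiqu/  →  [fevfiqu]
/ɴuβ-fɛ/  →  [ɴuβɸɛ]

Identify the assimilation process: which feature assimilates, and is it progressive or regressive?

The segment that alternates is /f/, which surfaces as [θ] when adjacent to /ð/.
The change labiodental → dental matches the place of the preceding /ð/, identifying this as place assimilation.
Manner and voice are unchanged, so the assimilation is partial, not total.
The other alternating form patterns the same way: /f/ → [ɸ] after /β/ (labiodental → bilabial, matching bilabial) — only place changes, and always toward the preceding segment.
Nothing changes in [ʒɔffɔ], [fevfiqu]: there the adjacent consonants already agree in place (/f/ and /f/ are both labiodental; /f/ and /v/ are both labiodental), so these forms are consistent with the same rule.
The trigger is the preceding segment, so the direction is progressive (perseverative).

progressive place assimilation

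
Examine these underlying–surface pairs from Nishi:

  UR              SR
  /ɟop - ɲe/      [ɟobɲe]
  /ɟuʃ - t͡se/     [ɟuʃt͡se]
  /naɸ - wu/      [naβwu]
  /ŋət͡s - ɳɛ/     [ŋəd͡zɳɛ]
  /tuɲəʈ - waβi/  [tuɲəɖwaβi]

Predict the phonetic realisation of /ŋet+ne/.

The data show regressive voicing assimilation: /p/ → [b] before /ɲ/; /ɸ/ → [β] before /w/; /t͡s/ → [d͡z] before /ɳ/; /ʈ/ → [ɖ] before /w/. In each pair only voicing changes, matching the following consonant, while place and manner stay constant.
Nothing changes in [ɟuʃt͡se]: there the adjacent consonants already agree in voicing (/ʃ/ and /t͡s/ are both voiceless), so this form is consistent with the same rule.
/t/ is a voiceless alveolar stop. The following trigger /n/ is voiced, so /t/ must become voiced as well.
Changing only its voicing to voiced gives [d] — the voiced alveolar stop.

[ŋedne]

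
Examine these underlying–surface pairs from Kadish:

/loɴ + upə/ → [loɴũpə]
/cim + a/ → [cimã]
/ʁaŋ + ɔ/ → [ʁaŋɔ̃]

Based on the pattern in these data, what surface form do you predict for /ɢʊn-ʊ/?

[ɢʊnʊ̃]

The data show progressive nasality assimilation (vowel nasalisation): /u/ → [ũ] after /ɴ/; /a/ → [ã] after /m/; /ɔ/ → [ɔ̃] after /ŋ/ — a vowel is nasalised by an immediately preceding nasal consonant.
/ʊ/ sits next to the nasal /n/ and is therefore nasalised to [ʊ̃].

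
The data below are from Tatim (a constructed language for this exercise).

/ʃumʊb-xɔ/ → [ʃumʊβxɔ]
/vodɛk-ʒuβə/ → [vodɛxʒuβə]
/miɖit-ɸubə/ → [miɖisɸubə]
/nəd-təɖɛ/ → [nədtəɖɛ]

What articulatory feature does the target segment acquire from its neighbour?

manner

The segment that alternates is /b/, which surfaces as [β] when adjacent to /x/.
/b/ is a stop while /x/ is a fricative; the output [β] is a fricative, matching the trigger — so the feature that spreads is manner.
The other alternating forms pattern the same way: /k/ → [x] before /ʒ/ (stop → fricative, matching a fricative); /t/ → [s] before /ɸ/ (stop → fricative, matching a fricative) — only manner changes, and always toward the following segment.
Nothing changes in [nədtəɖɛ]: there the adjacent consonants already agree in manner (/d/ and /t/ are both stops), so this form is consistent with the same rule.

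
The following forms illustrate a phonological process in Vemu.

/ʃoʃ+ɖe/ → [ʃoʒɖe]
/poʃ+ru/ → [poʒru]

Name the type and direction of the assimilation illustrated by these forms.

Comparing underlying and surface forms, /ʃ/ → [ʒ] is the alternation; the neighbouring /ɖ/ is constant.
/ʃ/ is voiceless while /ɖ/ is voiced; the output [ʒ] is voiced, matching the trigger — so the feature that spreads is voicing.
Place and manner are unchanged, so the assimilation is partial, not total.
Checking the remaining alternation: /ʃ/ → [ʒ] before /r/ (voiceless → voiced, matching voiced) — only voicing changes, and always toward the following segment.
Since the segment that changes precedes the conditioning segment, the assimilation is regressive.

regressive voicing assimilation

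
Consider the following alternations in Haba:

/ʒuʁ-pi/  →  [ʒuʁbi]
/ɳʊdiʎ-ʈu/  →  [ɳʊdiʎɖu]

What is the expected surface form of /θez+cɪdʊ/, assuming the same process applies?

[θezɟɪdʊ]

The data show progressive voicing assimilation: /p/ → [b] after /ʁ/; /ʈ/ → [ɖ] after /ʎ/. In each pair only voicing changes, matching the preceding consonant, while place and manner stay constant.
/c/ is a voiceless palatal stop. The preceding trigger /z/ is voiced, so /c/ must become voiced as well.
The voiced palatal stop is [ɟ], so /c/ → [ɟ].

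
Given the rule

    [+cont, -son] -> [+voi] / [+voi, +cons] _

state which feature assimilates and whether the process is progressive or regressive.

progressive voicing assimilation

The structural change is [+voi], and the conditioning segment [+voi, +cons] (a voiced consonant) is itself voiced, so the target comes to share the voicing of its neighbour — voicing assimilation.
The conditioning segment sits to the left of the focus bar, meaning the trigger precedes the segment that changes — progressive assimilation.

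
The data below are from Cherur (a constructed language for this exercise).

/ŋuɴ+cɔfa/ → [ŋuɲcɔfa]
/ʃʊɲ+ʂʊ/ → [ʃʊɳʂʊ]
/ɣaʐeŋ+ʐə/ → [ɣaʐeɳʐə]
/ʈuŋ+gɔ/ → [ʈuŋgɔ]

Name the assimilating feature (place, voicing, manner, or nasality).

place

Comparing underlying and surface forms, /ɴ/ → [ɲ] is the alternation; the neighbouring /c/ is constant.
/ɴ/ is uvular while /c/ is palatal; the output [ɲ] is palatal, matching the trigger — so the feature that spreads is place.
Checking the remaining alternations: /ɲ/ → [ɳ] before /ʂ/ (palatal → retroflex, matching retroflex); /ŋ/ → [ɳ] before /ʐ/ (velar → retroflex, matching retroflex) — only place changes, and always toward the following segment.
Nothing changes in [ʈuŋgɔ]: there the adjacent consonants already agree in place (/ŋ/ and /g/ are both velar), so this form is consistent with the same rule.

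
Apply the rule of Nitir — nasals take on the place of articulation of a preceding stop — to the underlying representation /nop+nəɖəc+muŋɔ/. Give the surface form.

The rule targets /n/ (voiced alveolar nasal), which sits after the trigger /p/ (bilabial).
A voiced bilabial nasal is [m], so the surface segment is [m].
At the second juncture, /m/ likewise becomes [ɲ] adjacent to /c/.

[nopməɖəcɲuŋɔ]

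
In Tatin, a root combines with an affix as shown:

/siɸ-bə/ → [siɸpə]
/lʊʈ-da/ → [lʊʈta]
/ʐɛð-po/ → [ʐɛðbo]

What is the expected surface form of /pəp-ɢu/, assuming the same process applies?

The data show progressive voicing assimilation: /b/ → [p] after /ɸ/; /d/ → [t] after /ʈ/; /p/ → [b] after /ð/. In each pair only voicing changes, matching the preceding consonant, while place and manner stay constant.
/ɢ/ is a voiced uvular stop. The preceding trigger /p/ is voiceless, so /ɢ/ must become voiceless as well.
Changing only its voicing to voiceless gives [q] — the voiceless uvular stop.

[pəpqu]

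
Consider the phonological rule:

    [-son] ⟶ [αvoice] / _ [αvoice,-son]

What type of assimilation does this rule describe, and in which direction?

regressive voicing assimilation

The rule copies [voice] from the environment onto the target, so the assimilating feature is voicing.
The conditioning segment sits to the right of the focus bar, meaning the trigger follows the segment that changes — regressive assimilation.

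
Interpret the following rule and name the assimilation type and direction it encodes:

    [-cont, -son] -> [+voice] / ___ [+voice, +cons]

regressive voicing assimilation

The target ([-cont, -son], stops) acquires [+voice] next to a voiced consonant ([+voice, +cons]) — it takes on the voicing of its neighbour, so the feature that spreads is voicing.
Since the environment is written after the underscore, the trigger follows the target; the direction is regressive.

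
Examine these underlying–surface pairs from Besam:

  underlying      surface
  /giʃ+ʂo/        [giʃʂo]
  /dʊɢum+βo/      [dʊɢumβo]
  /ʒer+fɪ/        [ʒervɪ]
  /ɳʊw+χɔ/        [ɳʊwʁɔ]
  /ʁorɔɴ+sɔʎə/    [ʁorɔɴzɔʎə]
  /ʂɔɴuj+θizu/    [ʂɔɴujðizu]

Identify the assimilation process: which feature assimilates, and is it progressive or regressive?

Underlying /f/ is realised as [v] next to /r/; /r/ itself does not change.
/f/ is voiceless while /r/ is voiced; the output [v] is voiced, matching the trigger — so the feature that spreads is voicing.
Place and manner are unchanged, so the assimilation is partial, not total.
Checking the remaining alternations: /χ/ → [ʁ] after /w/ (voiceless → voiced, matching voiced); /s/ → [z] after /ɴ/ (voiceless → voiced, matching voiced); /θ/ → [ð] after /j/ (voiceless → voiced, matching voiced) — only voicing changes, and always toward the preceding segment.
No alternation appears in [giʃʂo], [dʊɢumβo]: there the adjacent consonants already agree in voicing (/ʂ/ and /ʃ/ are both voiceless; /β/ and /m/ are both voiced), so these forms are consistent with the same rule.
The trigger is the preceding segment, so the direction is progressive (perseverative).

progressive voicing assimilation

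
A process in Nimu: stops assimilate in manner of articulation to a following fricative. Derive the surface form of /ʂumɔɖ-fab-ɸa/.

/ɖ/ is a voiced retroflex stop. The following trigger /f/ is a fricative, so /ɖ/ must become a fricative as well.
Changing only its manner to fricative gives [ʐ] — the voiced retroflex fricative.
At the second juncture, /b/ likewise becomes [β] adjacent to /ɸ/.

[ʂumɔʐfaβɸa]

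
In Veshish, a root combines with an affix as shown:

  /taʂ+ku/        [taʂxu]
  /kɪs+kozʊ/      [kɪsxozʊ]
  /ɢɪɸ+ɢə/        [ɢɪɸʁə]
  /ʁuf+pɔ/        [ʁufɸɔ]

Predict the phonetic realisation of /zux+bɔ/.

The data show progressive manner assimilation: /k/ → [x] after /ʂ/; /k/ → [x] after /s/; /ɢ/ → [ʁ] after /ɸ/; /p/ → [ɸ] after /f/. In each pair only manner changes, matching the preceding consonant, while place and voice stay constant.
The rule targets /b/ (voiced bilabial stop), which sits after the trigger /x/ (fricative).
A voiced bilabial fricative is [β], so the surface segment is [β].

[zuxβɔ]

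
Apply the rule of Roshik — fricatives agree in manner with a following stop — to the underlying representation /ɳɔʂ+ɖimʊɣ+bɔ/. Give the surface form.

[ɳɔʈɖimʊgbɔ]

/ʂ/ is a voiceless retroflex fricative. The following trigger /ɖ/ is a stop, so /ʂ/ must become a stop as well.
A voiceless retroflex stop is [ʈ], so the surface segment is [ʈ].
The same rule applies at the second boundary: /ɣ/ → [g] next to /b/.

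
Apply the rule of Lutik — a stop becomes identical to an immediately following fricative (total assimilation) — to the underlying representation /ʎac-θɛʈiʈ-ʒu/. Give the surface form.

[ʎaθθɛʈiʒʒu]

/c/ is the segment targeted by the rule; it sits immediately before /θ/, so it assimilates completely and surfaces as [θ].
The same rule applies at the second boundary: /ʈ/ → [ʒ] next to /ʒ/.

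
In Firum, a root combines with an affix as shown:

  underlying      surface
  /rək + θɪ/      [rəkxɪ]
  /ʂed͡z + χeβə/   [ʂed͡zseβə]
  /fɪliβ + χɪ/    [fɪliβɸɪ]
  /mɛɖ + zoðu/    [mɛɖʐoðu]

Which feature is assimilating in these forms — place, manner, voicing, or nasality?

place

Underlying /θ/ is realised as [x] next to /k/; /k/ itself does not change.
The change dental → velar matches the place of the preceding /k/, identifying this as place assimilation.
Checking the remaining alternations: /χ/ → [s] after /d͡z/ (uvular → alveolar, matching alveolar); /χ/ → [ɸ] after /β/ (uvular → bilabial, matching bilabial); /z/ → [ʐ] after /ɖ/ (alveolar → retroflex, matching retroflex) — only place changes, and always toward the preceding segment.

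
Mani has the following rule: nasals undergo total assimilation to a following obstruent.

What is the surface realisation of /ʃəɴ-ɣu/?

/ɴ/ is the segment targeted by the rule; it sits immediately before /ɣ/, so it assimilates completely and surfaces as [ɣ].

[ʃəɣɣu]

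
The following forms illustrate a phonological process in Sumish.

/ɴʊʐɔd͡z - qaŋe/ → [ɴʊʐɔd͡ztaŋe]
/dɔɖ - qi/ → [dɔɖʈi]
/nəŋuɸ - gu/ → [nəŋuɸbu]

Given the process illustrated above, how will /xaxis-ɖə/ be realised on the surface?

The data show progressive place assimilation: /q/ → [t] after /d͡z/; /q/ → [ʈ] after /ɖ/; /g/ → [b] after /ɸ/. In each pair only place changes, matching the preceding consonant, while manner and voice stay constant.
/ɖ/ is a voiced retroflex stop. The preceding trigger /s/ is alveolar, so /ɖ/ must become alveolar as well.
A voiced alveolar stop is [d], so the surface segment is [d].

[xaxisdə]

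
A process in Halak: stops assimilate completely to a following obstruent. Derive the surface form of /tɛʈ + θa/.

/ʈ/ is the segment targeted by the rule; it sits immediately before /θ/, so it assimilates completely and surfaces as [θ].

[tɛθθa]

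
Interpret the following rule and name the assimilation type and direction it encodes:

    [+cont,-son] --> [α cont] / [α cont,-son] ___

progressive manner assimilation

The rule copies [cont] (continuancy) from the environment onto the target fricatives; since [±cont] encodes the stop/fricative manner contrast, the assimilating dimension is manner.
The conditioning segment sits to the left of the focus bar, meaning the trigger precedes the segment that changes — progressive assimilation.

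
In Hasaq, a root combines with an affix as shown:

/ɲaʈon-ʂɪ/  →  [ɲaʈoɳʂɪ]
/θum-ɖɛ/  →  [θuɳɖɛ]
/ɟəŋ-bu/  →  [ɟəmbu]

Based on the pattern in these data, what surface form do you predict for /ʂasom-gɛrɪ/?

The data show regressive place assimilation: /n/ → [ɳ] before /ʂ/; /m/ → [ɳ] before /ɖ/; /ŋ/ → [m] before /b/. In each pair only place changes, matching the following consonant, while manner and voice stay constant.
/m/ is a voiced bilabial nasal. The following trigger /g/ is velar, so /m/ must become velar as well.
Changing only its place to velar gives [ŋ] — the voiced velar nasal.

[ʂasoŋgɛrɪ]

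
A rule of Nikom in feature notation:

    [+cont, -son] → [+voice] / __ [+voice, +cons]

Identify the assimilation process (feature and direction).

regressive voicing assimilation

The target ([+cont, -son], fricatives) acquires [+voice] next to a voiced consonant ([+voice, +cons]) — it takes on the voicing of its neighbour, so the feature that spreads is voicing.
Since the environment is written after the underscore, the trigger follows the target; the direction is regressive.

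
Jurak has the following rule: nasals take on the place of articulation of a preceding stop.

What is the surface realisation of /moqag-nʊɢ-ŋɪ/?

[moqagŋʊɢɴɪ]

/n/ is a voiced alveolar nasal. The preceding trigger /g/ is velar, so /n/ must become velar as well.
A voiced velar nasal is [ŋ], so the surface segment is [ŋ].
The same rule applies at the second boundary: /ŋ/ → [ɴ] next to /ɢ/.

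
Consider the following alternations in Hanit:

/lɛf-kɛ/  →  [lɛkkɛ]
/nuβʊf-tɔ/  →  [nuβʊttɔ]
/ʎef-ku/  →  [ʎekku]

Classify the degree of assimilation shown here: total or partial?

total assimilation

The segment that alternates is /f/, which surfaces as [k] when adjacent to /k/.
The output [k] is identical to the trigger /k/ — every feature (place, manner, voicing) has been copied — so this is total assimilation.
The remaining alternation confirms this: /f/ → [t] before /t/ — in each case the output is a copy of the following consonant.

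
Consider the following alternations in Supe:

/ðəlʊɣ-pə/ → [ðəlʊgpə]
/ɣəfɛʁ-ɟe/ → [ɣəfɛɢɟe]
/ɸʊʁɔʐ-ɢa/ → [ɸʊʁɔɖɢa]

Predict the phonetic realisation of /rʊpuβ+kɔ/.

[rʊpubkɔ]

The data show regressive manner assimilation: /ɣ/ → [g] before /p/; /ʁ/ → [ɢ] before /ɟ/; /ʐ/ → [ɖ] before /ɢ/. In each pair only manner changes, matching the following consonant, while place and voice stay constant.
/β/ is a voiced bilabial fricative. The following trigger /k/ is a stop, so /β/ must become a stop as well.
A voiced bilabial stop is [b], so the surface segment is [b].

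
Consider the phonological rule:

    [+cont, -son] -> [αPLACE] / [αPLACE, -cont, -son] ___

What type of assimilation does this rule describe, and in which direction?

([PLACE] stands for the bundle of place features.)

The rule copies the place features (abbreviated [PLACE]) from the environment onto the target, so the assimilating feature is place.
Since the environment is written before the underscore, the trigger precedes the target; the direction is progressive.

progressive place assimilation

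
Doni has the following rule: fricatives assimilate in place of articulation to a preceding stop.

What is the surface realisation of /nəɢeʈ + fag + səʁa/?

[nəɢeʈʂagxəʁa]

/f/ is a voiceless labiodental fricative. The preceding trigger /ʈ/ is retroflex, so /f/ must become retroflex as well.
Changing only its place to retroflex gives [ʂ] — the voiceless retroflex fricative.
At the second juncture, /s/ likewise becomes [x] adjacent to /g/.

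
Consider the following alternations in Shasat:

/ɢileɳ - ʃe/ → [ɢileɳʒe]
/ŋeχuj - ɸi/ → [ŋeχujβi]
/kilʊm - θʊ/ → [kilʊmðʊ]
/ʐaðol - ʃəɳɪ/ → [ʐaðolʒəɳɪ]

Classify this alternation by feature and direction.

progressive voicing assimilation

Underlying /ʃ/ is realised as [ʒ] next to /ɳ/; /ɳ/ itself does not change.
The change voiceless → voiced matches the voicing of the preceding /ɳ/, identifying this as voicing assimilation.
Place and manner are unchanged, so the assimilation is partial, not total.
Checking the remaining alternations: /ɸ/ → [β] after /j/ (voiceless → voiced, matching voiced); /θ/ → [ð] after /m/ (voiceless → voiced, matching voiced); /ʃ/ → [ʒ] after /l/ (voiceless → voiced, matching voiced) — only voicing changes, and always toward the preceding segment.
The trigger is the preceding segment, so the direction is progressive (perseverative).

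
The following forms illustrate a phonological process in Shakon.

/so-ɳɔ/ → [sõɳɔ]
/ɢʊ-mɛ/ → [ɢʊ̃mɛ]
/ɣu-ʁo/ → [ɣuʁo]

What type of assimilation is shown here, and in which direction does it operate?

regressive nasality assimilation (vowel nasalisation)

The vowel /o/ surfaces as nasalised [õ] next to the following nasal /ɳ/ — it has acquired the [+nasal] feature of its neighbour.
Likewise in the remaining data: /ʊ/ → [ʊ̃] before /m/ — each time a vowel is nasalised next to a following nasal.
No change occurs in [ɣuʁo] because the vowel at the boundary is adjacent to an oral consonant, not a nasal (/u/ next to /ʁ/).
Because the conditioning nasal is to the right of the vowel that changes, the process is regressive (anticipatory).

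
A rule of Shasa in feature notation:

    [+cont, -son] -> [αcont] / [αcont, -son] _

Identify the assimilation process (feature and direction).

The rule copies [cont] (continuancy) from the environment onto the target fricatives; since [±cont] encodes the stop/fricative manner contrast, the assimilating dimension is manner.
The conditioning segment sits to the left of the focus bar, meaning the trigger precedes the segment that changes — progressive assimilation.

progressive manner assimilation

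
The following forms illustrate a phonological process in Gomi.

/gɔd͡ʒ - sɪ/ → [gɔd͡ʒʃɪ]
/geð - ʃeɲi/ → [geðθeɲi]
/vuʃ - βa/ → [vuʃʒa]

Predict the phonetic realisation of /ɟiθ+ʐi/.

The data show progressive place assimilation: /s/ → [ʃ] after /d͡ʒ/; /ʃ/ → [θ] after /ð/; /β/ → [ʒ] after /ʃ/. In each pair only place changes, matching the preceding consonant, while manner and voice stay constant.
The rule targets /ʐ/ (voiced retroflex fricative), which sits after the trigger /θ/ (dental).
The voiced dental fricative is [ð], so /ʐ/ → [ð].

[ɟiθði]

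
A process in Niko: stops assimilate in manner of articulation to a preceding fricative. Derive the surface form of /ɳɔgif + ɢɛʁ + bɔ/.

[ɳɔgifʁɛʁβɔ]

The rule targets /ɢ/ (voiced uvular stop), which sits after the trigger /f/ (fricative).
A voiced uvular fricative is [ʁ], so the surface segment is [ʁ].
The same rule applies at the second boundary: /b/ → [β] next to /ʁ/.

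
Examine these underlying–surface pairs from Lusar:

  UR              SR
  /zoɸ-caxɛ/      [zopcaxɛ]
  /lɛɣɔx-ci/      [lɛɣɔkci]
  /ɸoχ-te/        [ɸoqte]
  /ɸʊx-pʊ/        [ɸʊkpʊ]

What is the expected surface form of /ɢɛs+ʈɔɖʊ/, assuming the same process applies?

The data show regressive manner assimilation: /ɸ/ → [p] before /c/; /x/ → [k] before /c/; /χ/ → [q] before /t/; /x/ → [k] before /p/. In each pair only manner changes, matching the following consonant, while place and voice stay constant.
/s/ is a voiceless alveolar fricative. The following trigger /ʈ/ is a stop, so /s/ must become a stop as well.
The voiceless alveolar stop is [t], so /s/ → [t].

[ɢɛtʈɔɖʊ]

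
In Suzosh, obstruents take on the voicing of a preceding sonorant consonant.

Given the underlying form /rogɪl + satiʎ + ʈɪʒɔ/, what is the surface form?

The rule targets /s/ (voiceless alveolar fricative), which sits after the trigger /l/ (voiced).
A voiced alveolar fricative is [z], so the surface segment is [z].
The same rule applies at the second boundary: /ʈ/ → [ɖ] next to /ʎ/.

[rogɪlzatiʎɖɪʒɔ]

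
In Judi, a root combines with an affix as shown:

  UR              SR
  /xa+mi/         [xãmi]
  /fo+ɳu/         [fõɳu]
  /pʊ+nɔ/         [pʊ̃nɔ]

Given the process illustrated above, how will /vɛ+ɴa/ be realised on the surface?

The data show regressive nasality assimilation (vowel nasalisation): /a/ → [ã] before /m/; /o/ → [õ] before /ɳ/; /ʊ/ → [ʊ̃] before /n/ — a vowel is nasalised by an immediately following nasal consonant.
/ɛ/ sits next to the nasal /ɴ/ and is therefore nasalised to [ɛ̃].

[vɛ̃ɴa]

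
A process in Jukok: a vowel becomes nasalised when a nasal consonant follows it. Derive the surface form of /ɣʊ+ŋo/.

[ɣʊ̃ŋo]

The vowel /ʊ/ is adjacent to the following nasal /ŋ/, so it acquires [+nasal] and surfaces as [ʊ̃].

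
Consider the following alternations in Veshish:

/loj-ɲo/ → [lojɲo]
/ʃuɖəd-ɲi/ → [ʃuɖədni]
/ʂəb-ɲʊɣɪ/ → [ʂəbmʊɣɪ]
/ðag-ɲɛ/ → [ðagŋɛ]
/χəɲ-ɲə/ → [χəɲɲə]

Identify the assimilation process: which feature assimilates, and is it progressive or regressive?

progressive place assimilation

The segment that alternates is /ɲ/, which surfaces as [n] when adjacent to /d/.
/ɲ/ is palatal while /d/ is alveolar; the output [n] is alveolar, matching the trigger — so the feature that spreads is place.
Manner and voice are unchanged, so the assimilation is partial, not total.
The same holds elsewhere in the data: /ɲ/ → [m] after /b/ (palatal → bilabial, matching bilabial); /ɲ/ → [ŋ] after /g/ (palatal → velar, matching velar) — only place changes, and always toward the preceding segment.
Nothing changes in [lojɲo], [χəɲɲə]: there the adjacent consonants already agree in place (/ɲ/ and /j/ are both palatal; /ɲ/ and /ɲ/ are both palatal), so these forms are consistent with the same rule.
Since the segment that changes follows the conditioning segment, the assimilation is progressive.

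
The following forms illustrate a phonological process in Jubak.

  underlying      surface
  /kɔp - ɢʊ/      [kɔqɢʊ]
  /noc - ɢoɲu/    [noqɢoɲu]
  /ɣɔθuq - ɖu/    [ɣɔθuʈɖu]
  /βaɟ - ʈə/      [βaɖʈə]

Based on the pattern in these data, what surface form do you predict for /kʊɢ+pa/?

The data show regressive place assimilation: /p/ → [q] before /ɢ/; /c/ → [q] before /ɢ/; /q/ → [ʈ] before /ɖ/; /ɟ/ → [ɖ] before /ʈ/. In each pair only place changes, matching the following consonant, while manner and voice stay constant.
The rule targets /ɢ/ (voiced uvular stop), which sits before the trigger /p/ (bilabial).
The voiced bilabial stop is [b], so /ɢ/ → [b].

[kʊbpa]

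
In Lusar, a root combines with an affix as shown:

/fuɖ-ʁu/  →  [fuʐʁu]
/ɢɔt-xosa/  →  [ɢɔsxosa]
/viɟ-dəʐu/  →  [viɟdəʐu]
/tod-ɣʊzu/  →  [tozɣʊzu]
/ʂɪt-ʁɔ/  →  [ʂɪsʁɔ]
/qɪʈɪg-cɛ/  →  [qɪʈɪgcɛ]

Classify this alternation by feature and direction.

regressive manner assimilation

The segment that alternates is /ɖ/, which surfaces as [ʐ] when adjacent to /ʁ/.
/ɖ/ is a stop while /ʁ/ is a fricative; the output [ʐ] is a fricative, matching the trigger — so the feature that spreads is manner.
Place and voice are unchanged, so the assimilation is partial, not total.
The other alternating forms pattern the same way: /t/ → [s] before /x/ (stop → fricative, matching a fricative); /d/ → [z] before /ɣ/ (stop → fricative, matching a fricative); /t/ → [s] before /ʁ/ (stop → fricative, matching a fricative) — only manner changes, and always toward the following segment.
Nothing changes in [viɟdəʐu], [qɪʈɪgcɛ]: there the adjacent consonants already agree in manner (/ɟ/ and /d/ are both stops; /g/ and /c/ are both stops), so these forms are consistent with the same rule.
The trigger is the following segment, so the direction is regressive (anticipatory).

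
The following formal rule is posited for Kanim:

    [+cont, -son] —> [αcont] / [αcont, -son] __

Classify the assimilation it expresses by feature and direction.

The shared variable α links the value of [cont] on the target to that of the neighbouring obstruent. [cont] distinguishes stops from fricatives — a manner-of-articulation feature — so this is manner assimilation.
Since the environment is written before the underscore, the trigger precedes the target; the direction is progressive.

progressive manner assimilation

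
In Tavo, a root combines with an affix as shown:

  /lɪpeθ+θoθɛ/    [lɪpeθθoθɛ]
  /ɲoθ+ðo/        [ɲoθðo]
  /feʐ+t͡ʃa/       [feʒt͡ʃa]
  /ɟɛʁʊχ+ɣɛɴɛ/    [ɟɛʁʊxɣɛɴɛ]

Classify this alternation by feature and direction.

The segment that alternates is /ʐ/, which surfaces as [ʒ] when adjacent to /t͡ʃ/.
/ʐ/ is retroflex while /t͡ʃ/ is postalveolar; the output [ʒ] is postalveolar, matching the trigger — so the feature that spreads is place.
Manner and voice are unchanged, so the assimilation is partial, not total.
Checking the remaining alternation: /χ/ → [x] before /ɣ/ (uvular → velar, matching velar) — only place changes, and always toward the following segment.
No alternation appears in [lɪpeθθoθɛ], [ɲoθðo]: there the adjacent consonants already agree in place (/θ/ and /θ/ are both dental; /θ/ and /ð/ are both dental), so these forms are consistent with the same rule.
The trigger is the following segment, so the direction is regressive (anticipatory).

regressive place assimilation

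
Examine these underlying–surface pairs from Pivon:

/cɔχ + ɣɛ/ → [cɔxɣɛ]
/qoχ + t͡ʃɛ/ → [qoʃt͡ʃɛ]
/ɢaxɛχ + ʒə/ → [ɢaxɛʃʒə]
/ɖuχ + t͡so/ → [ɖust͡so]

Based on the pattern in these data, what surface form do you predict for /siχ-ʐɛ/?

[siʂʐɛ]

The data show regressive place assimilation: /χ/ → [x] before /ɣ/; /χ/ → [ʃ] before /t͡ʃ/; /χ/ → [ʃ] before /ʒ/; /χ/ → [s] before /t͡s/. In each pair only place changes, matching the following consonant, while manner and voice stay constant.
/χ/ is a voiceless uvular fricative. The following trigger /ʐ/ is retroflex, so /χ/ must become retroflex as well.
Changing only its place to retroflex gives [ʂ] — the voiceless retroflex fricative.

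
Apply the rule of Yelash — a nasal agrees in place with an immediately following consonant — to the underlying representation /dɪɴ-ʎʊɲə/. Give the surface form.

[dɪɲʎʊɲə]

The rule targets /ɴ/ (voiced uvular nasal), which sits before the trigger /ʎ/ (palatal).
A voiced palatal nasal is [ɲ], so the surface segment is [ɲ].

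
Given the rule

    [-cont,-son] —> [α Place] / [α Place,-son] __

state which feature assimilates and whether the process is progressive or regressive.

progressive place assimilation

The shared variable α links the value of the place features (abbreviated [Place]) on the target to the same value on the neighbouring segment, so place is the feature that assimilates.
The conditioning segment sits to the left of the focus bar, meaning the trigger precedes the segment that changes — progressive assimilation.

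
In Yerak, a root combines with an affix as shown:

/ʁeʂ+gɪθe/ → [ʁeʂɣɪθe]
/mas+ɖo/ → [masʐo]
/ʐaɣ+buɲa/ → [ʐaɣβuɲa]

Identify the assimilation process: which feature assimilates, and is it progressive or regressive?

progressive manner assimilation

Underlying /g/ is realised as [ɣ] next to /ʂ/; /ʂ/ itself does not change.
/g/ is a stop while /ʂ/ is a fricative; the output [ɣ] is a fricative, matching the trigger — so the feature that spreads is manner.
Place and voice are unchanged, so the assimilation is partial, not total.
The same holds elsewhere in the data: /ɖ/ → [ʐ] after /s/ (stop → fricative, matching a fricative); /b/ → [β] after /ɣ/ (stop → fricative, matching a fricative) — only manner changes, and always toward the preceding segment.
Since the segment that changes follows the conditioning segment, the assimilation is progressive.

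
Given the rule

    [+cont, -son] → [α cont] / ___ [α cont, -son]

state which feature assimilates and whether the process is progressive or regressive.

The shared variable α links the value of [cont] on the target to that of the neighbouring obstruent. [cont] distinguishes stops from fricatives — a manner-of-articulation feature — so this is manner assimilation.
Since the environment is written after the underscore, the trigger follows the target; the direction is regressive.

regressive manner assimilation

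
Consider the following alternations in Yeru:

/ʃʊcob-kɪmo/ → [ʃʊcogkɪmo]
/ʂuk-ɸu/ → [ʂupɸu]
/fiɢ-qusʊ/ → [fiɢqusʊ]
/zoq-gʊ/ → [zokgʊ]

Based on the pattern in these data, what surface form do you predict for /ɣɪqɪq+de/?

[ɣɪqɪtde]

The data show regressive place assimilation: /b/ → [g] before /k/; /k/ → [p] before /ɸ/; /q/ → [k] before /g/. In each pair only place changes, matching the following consonant, while manner and voice stay constant.
Nothing changes in [fiɢqusʊ]: there the adjacent consonants already agree in place (/ɢ/ and /q/ are both uvular), so this form is consistent with the same rule.
/q/ is a voiceless uvular stop. The following trigger /d/ is alveolar, so /q/ must become alveolar as well.
The voiceless alveolar stop is [t], so /q/ → [t].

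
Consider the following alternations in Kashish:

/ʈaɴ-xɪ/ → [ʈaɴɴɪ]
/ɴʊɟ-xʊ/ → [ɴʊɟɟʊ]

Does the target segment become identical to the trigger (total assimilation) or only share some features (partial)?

Comparing underlying and surface forms, /x/ → [ɴ] is the alternation; the neighbouring /ɴ/ is constant.
The output [ɴ] is identical to the trigger /ɴ/ — every feature (place, manner, voicing) has been copied — so this is total assimilation.
The other form behaves the same way: /x/ → [ɟ] after /ɟ/ — in each case the output is a copy of the preceding consonant.

total assimilation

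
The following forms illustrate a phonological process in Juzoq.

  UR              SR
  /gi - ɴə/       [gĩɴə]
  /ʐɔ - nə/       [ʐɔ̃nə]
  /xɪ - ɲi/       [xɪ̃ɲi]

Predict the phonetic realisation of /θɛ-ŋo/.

The data show regressive nasality assimilation (vowel nasalisation): /i/ → [ĩ] before /ɴ/; /ɔ/ → [ɔ̃] before /n/; /ɪ/ → [ɪ̃] before /ɲ/ — a vowel is nasalised by an immediately following nasal consonant.
/ɛ/ sits next to the nasal /ŋ/ and is therefore nasalised to [ɛ̃].

[θɛ̃ŋo]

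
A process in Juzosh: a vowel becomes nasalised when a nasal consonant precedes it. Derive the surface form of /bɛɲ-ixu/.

[bɛɲĩxu]

The vowel /i/ is adjacent to the preceding nasal /ɲ/, so it acquires [+nasal] and surfaces as [ĩ].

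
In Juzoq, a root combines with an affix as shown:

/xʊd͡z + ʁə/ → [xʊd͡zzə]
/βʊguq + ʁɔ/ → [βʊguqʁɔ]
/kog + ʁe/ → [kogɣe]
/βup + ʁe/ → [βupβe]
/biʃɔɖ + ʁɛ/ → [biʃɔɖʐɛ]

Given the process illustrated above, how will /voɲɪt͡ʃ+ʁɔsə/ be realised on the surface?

The data show progressive place assimilation: /ʁ/ → [z] after /d͡z/; /ʁ/ → [ɣ] after /g/; /ʁ/ → [β] after /p/; /ʁ/ → [ʐ] after /ɖ/. In each pair only place changes, matching the preceding consonant, while manner and voice stay constant.
Nothing changes in [βʊguqʁɔ]: there the adjacent consonants already agree in place (/ʁ/ and /q/ are both uvular), so this form is consistent with the same rule.
The rule targets /ʁ/ (voiced uvular fricative), which sits after the trigger /t͡ʃ/ (postalveolar).
A voiced postalveolar fricative is [ʒ], so the surface segment is [ʒ].

[voɲɪt͡ʃʒɔsə]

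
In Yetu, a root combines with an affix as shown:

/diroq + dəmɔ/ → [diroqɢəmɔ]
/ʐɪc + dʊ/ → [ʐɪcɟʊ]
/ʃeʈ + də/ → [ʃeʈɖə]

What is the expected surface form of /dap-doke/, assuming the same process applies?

[dapboke]

The data show progressive place assimilation: /d/ → [ɢ] after /q/; /d/ → [ɟ] after /c/; /d/ → [ɖ] after /ʈ/. In each pair only place changes, matching the preceding consonant, while manner and voice stay constant.
The rule targets /d/ (voiced alveolar stop), which sits after the trigger /p/ (bilabial).
The voiced bilabial stop is [b], so /d/ → [b].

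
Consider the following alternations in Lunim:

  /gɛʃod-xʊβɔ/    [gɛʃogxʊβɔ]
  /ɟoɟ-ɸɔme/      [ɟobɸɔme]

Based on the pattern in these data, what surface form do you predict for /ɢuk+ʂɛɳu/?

The data show regressive place assimilation: /d/ → [g] before /x/; /ɟ/ → [b] before /ɸ/. In each pair only place changes, matching the following consonant, while manner and voice stay constant.
/k/ is a voiceless velar stop. The following trigger /ʂ/ is retroflex, so /k/ must become retroflex as well.
Changing only its place to retroflex gives [ʈ] — the voiceless retroflex stop.

[ɢuʈʂɛɳu]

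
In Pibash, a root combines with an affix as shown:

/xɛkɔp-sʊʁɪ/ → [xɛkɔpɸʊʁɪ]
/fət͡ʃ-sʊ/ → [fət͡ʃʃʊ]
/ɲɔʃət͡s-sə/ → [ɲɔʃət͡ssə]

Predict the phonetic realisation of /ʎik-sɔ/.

The data show progressive place assimilation: /s/ → [ɸ] after /p/; /s/ → [ʃ] after /t͡ʃ/. In each pair only place changes, matching the preceding consonant, while manner and voice stay constant.
Nothing changes in [ɲɔʃət͡ssə]: there the adjacent consonants already agree in place (/s/ and /t͡s/ are both alveolar), so this form is consistent with the same rule.
The rule targets /s/ (voiceless alveolar fricative), which sits after the trigger /k/ (velar).
Changing only its place to velar gives [x] — the voiceless velar fricative.

[ʎikxɔ]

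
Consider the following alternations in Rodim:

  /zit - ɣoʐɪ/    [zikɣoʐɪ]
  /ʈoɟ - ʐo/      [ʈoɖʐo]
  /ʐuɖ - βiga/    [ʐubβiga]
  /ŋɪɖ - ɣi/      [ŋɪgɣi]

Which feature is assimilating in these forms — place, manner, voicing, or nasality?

Underlying /t/ is realised as [k] next to /ɣ/; /ɣ/ itself does not change.
/t/ is alveolar while /ɣ/ is velar; the output [k] is velar, matching the trigger — so the feature that spreads is place.
Checking the remaining alternations: /ɟ/ → [ɖ] before /ʐ/ (palatal → retroflex, matching retroflex); /ɖ/ → [b] before /β/ (retroflex → bilabial, matching bilabial); /ɖ/ → [g] before /ɣ/ (retroflex → velar, matching velar) — only place changes, and always toward the following segment.

place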